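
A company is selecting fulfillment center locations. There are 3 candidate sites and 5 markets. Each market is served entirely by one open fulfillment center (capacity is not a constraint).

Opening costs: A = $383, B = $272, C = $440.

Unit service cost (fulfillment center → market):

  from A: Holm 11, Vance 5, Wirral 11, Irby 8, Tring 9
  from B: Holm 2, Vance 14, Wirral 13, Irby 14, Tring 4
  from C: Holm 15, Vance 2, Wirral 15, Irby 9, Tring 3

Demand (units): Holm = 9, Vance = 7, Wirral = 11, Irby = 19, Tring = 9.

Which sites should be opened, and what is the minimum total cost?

Open B only; minimum total cost 833.

For any fixed open set, each market goes to its cheapest open site; total = fixed + service.
{B}: Holm→B 2·9=18, Vance→B 14·7=98, Wirral→B 13·11=143, Irby→B 14·19=266, Tring→B 4·9=36. Service 561; fixed 272; total 833.
{A}: Holm→A 11·9=99, Vance→A 5·7=35, Wirral→A 11·11=121, Irby→A 8·19=152, Tring→A 9·9=81. Service 488; fixed 383; total 871.
{C}: service 512 + fixed 440 = 952
{A, B, C}: service 332 + fixed 1095 = 1427
No other subset beats 833.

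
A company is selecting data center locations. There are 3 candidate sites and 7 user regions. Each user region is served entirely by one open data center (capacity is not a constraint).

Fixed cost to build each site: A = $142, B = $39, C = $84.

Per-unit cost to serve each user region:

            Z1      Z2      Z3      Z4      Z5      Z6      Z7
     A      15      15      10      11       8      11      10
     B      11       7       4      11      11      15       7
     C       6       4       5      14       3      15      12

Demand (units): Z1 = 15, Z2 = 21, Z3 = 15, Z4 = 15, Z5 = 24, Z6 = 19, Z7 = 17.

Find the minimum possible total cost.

For any fixed open set, each user region goes to its cheapest open site; total = fixed + service.
{B, C}: Z1→C 6·15=90, Z2→C 4·21=84, Z3→B 4·15=60, Z4→B 11·15=165, Z5→C 3·24=72, Z6→B 15·19=285, Z7→B 7·17=119. Service 875; fixed 123; total 998.
{A, B, C}: Z1→C 6·15=90, Z2→C 4·21=84, Z3→B 4·15=60, Z4→A 11·15=165, Z5→C 3·24=72, Z6→A 11·19=209, Z7→B 7·17=119. Service 799; fixed 265; total 1064.
{A, C}: service 865 + fixed 226 = 1091
{B}: service 1205 + fixed 39 = 1244
(All 7 nonempty subsets were checked; B and C is lowest.)

Minimum total cost: 998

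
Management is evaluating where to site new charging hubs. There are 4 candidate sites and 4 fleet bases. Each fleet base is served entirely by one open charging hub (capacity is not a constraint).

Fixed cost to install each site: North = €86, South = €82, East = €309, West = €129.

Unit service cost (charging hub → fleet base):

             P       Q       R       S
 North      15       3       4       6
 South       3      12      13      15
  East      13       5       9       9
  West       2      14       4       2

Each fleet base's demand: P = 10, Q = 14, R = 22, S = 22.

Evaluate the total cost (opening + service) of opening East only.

Total cost: 905

Each fleet base is assigned to its cheapest site among the open ones.
{East}: P→East 13·10=130, Q→East 5·14=70, R→East 9·22=198, S→East 9·22=198. Service 596; fixed 309; total 905.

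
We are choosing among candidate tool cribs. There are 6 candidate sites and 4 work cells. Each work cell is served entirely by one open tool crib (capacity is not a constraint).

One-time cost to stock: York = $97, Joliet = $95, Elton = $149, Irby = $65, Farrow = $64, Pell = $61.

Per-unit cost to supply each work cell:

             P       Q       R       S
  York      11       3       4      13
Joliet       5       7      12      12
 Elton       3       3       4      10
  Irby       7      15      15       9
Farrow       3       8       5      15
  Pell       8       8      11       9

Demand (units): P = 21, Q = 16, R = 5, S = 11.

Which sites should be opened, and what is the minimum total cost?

For any fixed open set, each work cell goes to its cheapest open site; total = fixed + service.
{Elton}: P→Elton 3·21=63, Q→Elton 3·16=48, R→Elton 4·5=20, S→Elton 10·11=110. Service 241; fixed 149; total 390.
{York, Farrow}: service 274 + fixed 161 = 435
{Elton, Pell}: service 230 + fixed 210 = 440
{York, Joliet, Elton, Irby, Farrow, Pell}: service 230 + fixed 531 = 761
No other subset beats 390.

Open Elton only; minimum total cost 390.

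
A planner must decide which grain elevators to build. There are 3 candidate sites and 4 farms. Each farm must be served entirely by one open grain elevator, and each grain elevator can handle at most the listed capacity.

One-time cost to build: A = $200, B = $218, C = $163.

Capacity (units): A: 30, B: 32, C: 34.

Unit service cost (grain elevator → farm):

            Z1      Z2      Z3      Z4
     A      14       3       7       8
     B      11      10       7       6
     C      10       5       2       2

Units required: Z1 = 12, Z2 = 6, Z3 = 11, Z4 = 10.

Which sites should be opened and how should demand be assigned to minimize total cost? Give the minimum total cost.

Open {A, C}: Z1→C 10·12=120, Z2→A 3·6=18, Z3→C 2·11=22, Z4→C 2·10=20.
Loads: A carries 6/30, C carries 33/34. Service 180; fixed 363; total 543.
Next best feasible plan costs 585.

Minimum total cost: 543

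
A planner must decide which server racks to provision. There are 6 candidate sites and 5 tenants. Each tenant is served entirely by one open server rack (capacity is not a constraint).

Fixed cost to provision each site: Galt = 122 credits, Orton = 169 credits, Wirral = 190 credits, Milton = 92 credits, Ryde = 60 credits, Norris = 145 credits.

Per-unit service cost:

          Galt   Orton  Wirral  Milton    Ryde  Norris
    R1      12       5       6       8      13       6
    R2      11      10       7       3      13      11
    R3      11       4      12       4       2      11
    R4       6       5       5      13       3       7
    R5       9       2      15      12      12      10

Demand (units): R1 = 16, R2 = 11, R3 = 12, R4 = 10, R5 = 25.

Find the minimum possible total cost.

Minimum total cost: 507

For any fixed open set, each tenant goes to its cheapest open site; total = fixed + service.
{Orton}: R1→Orton 5·16=80, R2→Orton 10·11=110, R3→Orton 4·12=48, R4→Orton 5·10=50, R5→Orton 2·25=50. Service 338; fixed 169; total 507.
{Orton, Milton}: R1→Orton 5·16=80, R2→Milton 3·11=33, R3→Orton 4·12=48, R4→Orton 5·10=50, R5→Orton 2·25=50. Service 261; fixed 261; total 522.
{Orton, Ryde}: service 294 + fixed 229 = 523
{Galt, Orton, Wirral, Milton, Ryde, Norris}: R1→Orton 5·16=80, R2→Milton 3·11=33, R3→Ryde 2·12=24, R4→Ryde 3·10=30, R5→Orton 2·25=50. Service 217; fixed 778; total 995.
No other subset beats 507.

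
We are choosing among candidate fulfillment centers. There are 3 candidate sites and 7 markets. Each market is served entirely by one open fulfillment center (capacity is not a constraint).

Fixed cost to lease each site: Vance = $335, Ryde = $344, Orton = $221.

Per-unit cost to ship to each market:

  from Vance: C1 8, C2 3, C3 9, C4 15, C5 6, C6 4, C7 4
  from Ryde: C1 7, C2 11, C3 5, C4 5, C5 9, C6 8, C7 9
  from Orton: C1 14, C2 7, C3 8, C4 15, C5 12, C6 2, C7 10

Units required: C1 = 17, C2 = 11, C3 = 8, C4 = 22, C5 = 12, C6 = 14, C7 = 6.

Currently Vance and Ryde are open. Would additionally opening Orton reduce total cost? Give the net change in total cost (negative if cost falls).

No — net change +193 (cost rises by 193).

Current service cost with {Vance, Ryde}: 454.
Adding Orton: each market re-picks its cheapest; new service cost 426, saving 28.
Extra fixed cost: 221. Net change = 221 − 28 = 193.
(Totals: 1133 → 1326.)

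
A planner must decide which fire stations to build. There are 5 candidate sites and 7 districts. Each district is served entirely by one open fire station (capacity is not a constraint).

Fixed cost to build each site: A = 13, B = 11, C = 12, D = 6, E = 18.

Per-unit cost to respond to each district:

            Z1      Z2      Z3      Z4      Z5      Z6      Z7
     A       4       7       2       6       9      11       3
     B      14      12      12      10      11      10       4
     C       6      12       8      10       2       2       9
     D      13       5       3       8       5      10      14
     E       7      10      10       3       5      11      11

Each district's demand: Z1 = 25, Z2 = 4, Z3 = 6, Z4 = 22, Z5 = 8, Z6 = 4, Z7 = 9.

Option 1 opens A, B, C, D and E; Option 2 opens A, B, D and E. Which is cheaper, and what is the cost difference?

Option 1: {A, B, C, D, E}: Z1→A 4·25=100, Z2→D 5·4=20, Z3→A 2·6=12, Z4→E 3·22=66, Z5→C 2·8=16, Z6→C 2·4=8, Z7→A 3·9=27. Service 249; fixed 60; total 309.
Option 2: {A, B, D, E}: Z1→A 4·25=100, Z2→D 5·4=20, Z3→A 2·6=12, Z4→E 3·22=66, Z5→D 5·8=40, Z6→B 10·4=40, Z7→A 3·9=27. Service 305; fixed 48; total 353.
Difference: |309 − 353| = 44.

Option 1 is cheaper by 44.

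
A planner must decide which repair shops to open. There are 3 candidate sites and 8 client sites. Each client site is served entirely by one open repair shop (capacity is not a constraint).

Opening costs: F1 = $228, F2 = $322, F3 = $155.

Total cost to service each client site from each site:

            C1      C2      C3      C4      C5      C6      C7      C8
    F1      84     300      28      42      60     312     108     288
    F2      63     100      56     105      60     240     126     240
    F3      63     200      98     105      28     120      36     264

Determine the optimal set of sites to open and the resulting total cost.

Open F3 only; minimum total cost 1069.

For any fixed open set, each client site goes to its cheapest open site; total = fixed + service.
{F3}: C1→F3 63, C2→F3 200, C3→F3 98, C4→F3 105, C5→F3 28, C6→F3 120, C7→F3 36, C8→F3 264. Service 914; fixed 155; total 1069.
{F1, F3}: service 781 + fixed 383 = 1164
{F2, F3}: service 748 + fixed 477 = 1225
{F1, F2, F3}: service 657 + fixed 705 = 1362
No other subset beats 1069.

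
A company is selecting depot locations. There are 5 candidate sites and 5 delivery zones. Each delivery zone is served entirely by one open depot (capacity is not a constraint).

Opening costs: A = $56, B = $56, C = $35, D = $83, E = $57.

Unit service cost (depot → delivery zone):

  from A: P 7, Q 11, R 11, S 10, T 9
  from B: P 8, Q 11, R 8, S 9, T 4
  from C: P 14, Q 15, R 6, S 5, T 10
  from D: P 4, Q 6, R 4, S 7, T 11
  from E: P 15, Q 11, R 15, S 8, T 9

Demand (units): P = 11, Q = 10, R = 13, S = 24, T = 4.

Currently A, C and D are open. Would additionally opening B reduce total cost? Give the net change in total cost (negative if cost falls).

No — net change +36 (cost rises by 36).

Current service cost with {A, C, D}: 312.
Adding B: each delivery zone re-picks its cheapest; new service cost 292, saving 20.
Extra fixed cost: 56. Net change = 56 − 20 = 36.
(Totals: 486 → 522.)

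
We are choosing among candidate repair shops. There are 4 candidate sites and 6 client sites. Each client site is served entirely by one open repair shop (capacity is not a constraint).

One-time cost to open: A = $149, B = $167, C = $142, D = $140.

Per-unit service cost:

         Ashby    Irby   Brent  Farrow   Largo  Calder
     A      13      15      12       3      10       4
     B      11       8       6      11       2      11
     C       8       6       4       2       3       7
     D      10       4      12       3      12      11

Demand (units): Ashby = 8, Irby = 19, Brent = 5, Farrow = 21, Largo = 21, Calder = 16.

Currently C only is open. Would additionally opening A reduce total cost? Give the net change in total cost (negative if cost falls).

No — net change +101 (cost rises by 101).

Current service cost with {C}: 415.
Adding A: each client site re-picks its cheapest; new service cost 367, saving 48.
Extra fixed cost: 149. Net change = 149 − 48 = 101.
(Totals: 557 → 658.)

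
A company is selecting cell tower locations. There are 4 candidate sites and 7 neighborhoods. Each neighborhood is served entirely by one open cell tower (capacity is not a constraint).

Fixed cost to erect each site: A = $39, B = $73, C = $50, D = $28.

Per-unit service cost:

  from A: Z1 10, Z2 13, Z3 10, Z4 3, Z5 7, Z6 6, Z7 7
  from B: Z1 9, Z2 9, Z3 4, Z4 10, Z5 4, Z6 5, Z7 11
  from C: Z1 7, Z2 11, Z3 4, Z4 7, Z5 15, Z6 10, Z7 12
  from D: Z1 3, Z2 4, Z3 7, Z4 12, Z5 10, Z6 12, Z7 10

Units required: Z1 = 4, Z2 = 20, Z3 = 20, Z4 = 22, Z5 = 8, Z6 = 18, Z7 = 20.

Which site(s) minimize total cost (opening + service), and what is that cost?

Open A, B and D; minimum total cost 640.

For any fixed open set, each neighborhood goes to its cheapest open site; total = fixed + service.
{A, B, D}: Z1→D 3·4=12, Z2→D 4·20=80, Z3→B 4·20=80, Z4→A 3·22=66, Z5→B 4·8=32, Z6→B 5·18=90, Z7→A 7·20=140. Service 500; fixed 140; total 640.
{A, C, D}: Z1→D 3·4=12, Z2→D 4·20=80, Z3→C 4·20=80, Z4→A 3·22=66, Z5→A 7·8=56, Z6→A 6·18=108, Z7→A 7·20=140. Service 542; fixed 117; total 659.
{A, D}: service 602 + fixed 67 = 669
{A, B, C, D}: service 500 + fixed 190 = 690
No other subset beats 640.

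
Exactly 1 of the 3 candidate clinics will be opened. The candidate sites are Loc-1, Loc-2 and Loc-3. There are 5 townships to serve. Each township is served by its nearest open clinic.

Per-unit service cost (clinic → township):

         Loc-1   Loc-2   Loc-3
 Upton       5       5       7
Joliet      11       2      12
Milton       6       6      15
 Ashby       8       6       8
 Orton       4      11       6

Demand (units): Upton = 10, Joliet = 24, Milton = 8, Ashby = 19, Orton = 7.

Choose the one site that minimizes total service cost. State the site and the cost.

With exactly 1 open, each township uses its cheapest among the chosen.
{Loc-2}: Upton→Loc-2 5·10=50, Joliet→Loc-2 2·24=48, Milton→Loc-2 6·8=48, Ashby→Loc-2 6·19=114, Orton→Loc-2 11·7=77. Service cost 337.
{Loc-1}: service cost 542
{Loc-3}: service cost 672
Among all 3 size-1 choices, {Loc-2} is lowest.

Choose Loc-2 only; total service cost 337.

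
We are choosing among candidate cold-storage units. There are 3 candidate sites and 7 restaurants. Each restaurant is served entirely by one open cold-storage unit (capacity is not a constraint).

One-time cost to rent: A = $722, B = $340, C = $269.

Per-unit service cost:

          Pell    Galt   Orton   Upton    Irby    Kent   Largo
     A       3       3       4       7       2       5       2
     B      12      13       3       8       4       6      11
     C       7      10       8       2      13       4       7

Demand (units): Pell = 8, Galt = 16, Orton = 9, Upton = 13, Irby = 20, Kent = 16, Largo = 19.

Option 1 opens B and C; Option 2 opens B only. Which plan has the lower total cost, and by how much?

Option 1: {B, C}: Pell→C 7·8=56, Galt→C 10·16=160, Orton→B 3·9=27, Upton→C 2·13=26, Irby→B 4·20=80, Kent→C 4·16=64, Largo→C 7·19=133. Service 546; fixed 609; total 1155.
Option 2: {B}: Pell→B 12·8=96, Galt→B 13·16=208, Orton→B 3·9=27, Upton→B 8·13=104, Irby→B 4·20=80, Kent→B 6·16=96, Largo→B 11·19=209. Service 820; fixed 340; total 1160.
Difference: |1155 − 1160| = 5.

Option 1 is cheaper by 5.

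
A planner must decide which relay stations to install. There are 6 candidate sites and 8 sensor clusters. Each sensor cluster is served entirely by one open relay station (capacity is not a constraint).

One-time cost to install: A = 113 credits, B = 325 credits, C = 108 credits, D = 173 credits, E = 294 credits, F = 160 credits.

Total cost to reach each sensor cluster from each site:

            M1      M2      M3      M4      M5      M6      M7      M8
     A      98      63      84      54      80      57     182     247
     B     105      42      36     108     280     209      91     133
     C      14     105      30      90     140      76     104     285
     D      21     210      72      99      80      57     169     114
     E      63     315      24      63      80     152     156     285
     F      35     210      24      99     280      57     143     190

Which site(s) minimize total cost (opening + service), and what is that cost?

Open A and C; minimum total cost 870.

For any fixed open set, each sensor cluster goes to its cheapest open site; total = fixed + service.
{A, C}: M1→C 14, M2→A 63, M3→C 30, M4→A 54, M5→A 80, M6→A 57, M7→C 104, M8→A 247. Service 649; fixed 221; total 870.
{C, D}: service 594 + fixed 281 = 875
{A, C, D}: M1→C 14, M2→A 63, M3→C 30, M4→A 54, M5→A 80, M6→A 57, M7→C 104, M8→D 114. Service 516; fixed 394; total 910.
{A, B, C, D, E, F}: service 476 + fixed 1173 = 1649
No other subset beats 870.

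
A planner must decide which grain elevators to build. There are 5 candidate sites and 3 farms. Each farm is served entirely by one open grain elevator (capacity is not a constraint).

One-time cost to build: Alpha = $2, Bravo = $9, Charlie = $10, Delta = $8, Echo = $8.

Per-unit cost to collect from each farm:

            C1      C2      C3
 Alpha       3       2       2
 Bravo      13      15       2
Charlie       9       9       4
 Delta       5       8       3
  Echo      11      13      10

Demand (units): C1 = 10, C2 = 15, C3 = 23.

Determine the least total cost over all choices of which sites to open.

For any fixed open set, each farm goes to its cheapest open site; total = fixed + service.
{Alpha}: C1→Alpha 3·10=30, C2→Alpha 2·15=30, C3→Alpha 2·23=46. Service 106; fixed 2; total 108.
{Alpha, Delta}: service 106 + fixed 10 = 116
{Alpha, Echo}: service 106 + fixed 10 = 116
{Alpha, Bravo, Charlie, Delta, Echo}: C1→Alpha 3·10=30, C2→Alpha 2·15=30, C3→Alpha 2·23=46. Service 106; fixed 37; total 143.
No other subset beats 108.

Minimum total cost: 108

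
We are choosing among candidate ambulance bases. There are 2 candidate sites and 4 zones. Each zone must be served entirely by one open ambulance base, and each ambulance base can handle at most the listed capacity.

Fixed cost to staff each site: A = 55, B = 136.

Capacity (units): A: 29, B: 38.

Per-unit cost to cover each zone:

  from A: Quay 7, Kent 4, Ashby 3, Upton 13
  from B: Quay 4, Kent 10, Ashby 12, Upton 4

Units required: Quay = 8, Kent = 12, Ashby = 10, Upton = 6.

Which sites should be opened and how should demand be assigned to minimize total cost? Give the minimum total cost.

Open {A, B}: Quay→B 4·8=32, Kent→A 4·12=48, Ashby→A 3·10=30, Upton→B 4·6=24.
Loads: A carries 22/29, B carries 14/38. Service 134; fixed 191; total 325.
Next best feasible plan costs 379.

Minimum total cost: 325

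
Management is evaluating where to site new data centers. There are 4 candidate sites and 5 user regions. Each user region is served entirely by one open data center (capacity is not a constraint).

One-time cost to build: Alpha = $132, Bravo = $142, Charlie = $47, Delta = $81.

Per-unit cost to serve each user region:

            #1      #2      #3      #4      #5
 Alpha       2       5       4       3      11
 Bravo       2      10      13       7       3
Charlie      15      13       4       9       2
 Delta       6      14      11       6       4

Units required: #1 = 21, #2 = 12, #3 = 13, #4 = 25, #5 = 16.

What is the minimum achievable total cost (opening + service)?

Minimum total cost: 440

For any fixed open set, each user region goes to its cheapest open site; total = fixed + service.
{Alpha, Charlie}: #1→Alpha 2·21=42, #2→Alpha 5·12=60, #3→Alpha 4·13=52, #4→Alpha 3·25=75, #5→Charlie 2·16=32. Service 261; fixed 179; total 440.
{Alpha, Delta}: service 293 + fixed 213 = 506
{Alpha, Charlie, Delta}: service 261 + fixed 260 = 521
{Alpha, Bravo, Charlie, Delta}: service 261 + fixed 402 = 663
No other subset beats 440.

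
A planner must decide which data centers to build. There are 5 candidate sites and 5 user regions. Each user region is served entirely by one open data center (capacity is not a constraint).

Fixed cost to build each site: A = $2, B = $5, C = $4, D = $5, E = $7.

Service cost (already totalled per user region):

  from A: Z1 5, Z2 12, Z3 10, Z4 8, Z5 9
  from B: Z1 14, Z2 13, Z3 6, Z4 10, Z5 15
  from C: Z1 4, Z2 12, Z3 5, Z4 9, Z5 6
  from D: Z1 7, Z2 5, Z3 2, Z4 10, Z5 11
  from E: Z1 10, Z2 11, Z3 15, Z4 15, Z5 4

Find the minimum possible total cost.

For any fixed open set, each user region goes to its cheapest open site; total = fixed + service.
{C, D}: Z1→C 4, Z2→D 5, Z3→D 2, Z4→C 9, Z5→C 6. Service 26; fixed 9; total 35.
{A, C, D}: Z1→C 4, Z2→D 5, Z3→D 2, Z4→A 8, Z5→C 6. Service 25; fixed 11; total 36.
{A, D}: service 29 + fixed 7 = 36
{A, B, C, D, E}: service 23 + fixed 23 = 46
No other subset beats 35.

Minimum total cost: 35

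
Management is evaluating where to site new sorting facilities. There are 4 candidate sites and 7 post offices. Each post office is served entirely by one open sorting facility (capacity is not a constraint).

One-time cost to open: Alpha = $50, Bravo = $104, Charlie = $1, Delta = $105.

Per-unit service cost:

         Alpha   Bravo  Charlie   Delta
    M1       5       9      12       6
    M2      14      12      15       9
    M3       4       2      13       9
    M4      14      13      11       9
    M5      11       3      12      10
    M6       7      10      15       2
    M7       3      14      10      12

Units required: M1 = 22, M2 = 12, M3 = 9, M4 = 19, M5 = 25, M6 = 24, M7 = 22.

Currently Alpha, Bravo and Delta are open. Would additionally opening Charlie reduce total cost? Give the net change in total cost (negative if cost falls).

Current service cost with {Alpha, Bravo, Delta}: 596.
Adding Charlie: each post office re-picks its cheapest; new service cost 596, saving 0.
Extra fixed cost: 1. Net change = 1 − 0 = 1.
(Totals: 855 → 856.)

No — net change +1 (cost rises by 1).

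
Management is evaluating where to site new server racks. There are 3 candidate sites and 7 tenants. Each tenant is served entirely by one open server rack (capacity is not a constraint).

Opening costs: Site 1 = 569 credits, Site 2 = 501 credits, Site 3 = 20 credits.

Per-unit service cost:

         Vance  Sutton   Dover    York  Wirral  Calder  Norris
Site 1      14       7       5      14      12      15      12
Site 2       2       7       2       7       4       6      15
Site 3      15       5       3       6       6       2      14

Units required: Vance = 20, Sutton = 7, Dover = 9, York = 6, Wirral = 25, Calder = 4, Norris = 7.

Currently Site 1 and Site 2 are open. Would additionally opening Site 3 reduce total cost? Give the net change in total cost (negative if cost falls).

Yes — net change −16 (cost falls by 16).

Current service cost with {Site 1, Site 2}: 357.
Adding Site 3: each tenant re-picks its cheapest; new service cost 321, saving 36.
Extra fixed cost: 20. Net change = 20 − 36 = -16.
(Totals: 1427 → 1411.)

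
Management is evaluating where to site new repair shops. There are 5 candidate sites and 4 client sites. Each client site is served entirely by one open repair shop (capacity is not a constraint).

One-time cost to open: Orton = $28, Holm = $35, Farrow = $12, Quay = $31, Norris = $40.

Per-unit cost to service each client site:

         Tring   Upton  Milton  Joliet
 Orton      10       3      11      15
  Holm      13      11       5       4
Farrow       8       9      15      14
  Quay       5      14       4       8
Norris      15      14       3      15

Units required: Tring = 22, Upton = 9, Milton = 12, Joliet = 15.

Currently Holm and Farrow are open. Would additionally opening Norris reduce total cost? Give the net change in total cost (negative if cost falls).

Current service cost with {Holm, Farrow}: 377.
Adding Norris: each client site re-picks its cheapest; new service cost 353, saving 24.
Extra fixed cost: 40. Net change = 40 − 24 = 16.
(Totals: 424 → 440.)

No — net change +16 (cost rises by 16).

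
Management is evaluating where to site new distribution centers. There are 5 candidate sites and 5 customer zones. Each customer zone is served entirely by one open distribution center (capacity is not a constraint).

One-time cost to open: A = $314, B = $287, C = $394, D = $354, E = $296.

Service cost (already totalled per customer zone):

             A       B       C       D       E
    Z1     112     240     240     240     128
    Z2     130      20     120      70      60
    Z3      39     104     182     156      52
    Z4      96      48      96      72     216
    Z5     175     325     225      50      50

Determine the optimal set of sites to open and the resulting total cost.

For any fixed open set, each customer zone goes to its cheapest open site; total = fixed + service.
{E}: Z1→E 128, Z2→E 60, Z3→E 52, Z4→E 216, Z5→E 50. Service 506; fixed 296; total 802.
{A}: service 552 + fixed 314 = 866
{B, E}: service 298 + fixed 583 = 881
{A, B, C, D, E}: service 269 + fixed 1645 = 1914
No other subset beats 802.

Open E only; minimum total cost 802.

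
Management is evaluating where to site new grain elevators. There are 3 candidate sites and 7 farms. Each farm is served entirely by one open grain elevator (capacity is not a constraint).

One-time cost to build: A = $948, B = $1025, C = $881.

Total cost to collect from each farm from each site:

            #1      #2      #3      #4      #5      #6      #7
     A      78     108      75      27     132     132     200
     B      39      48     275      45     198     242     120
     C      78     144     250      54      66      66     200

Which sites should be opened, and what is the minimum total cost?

For any fixed open set, each farm goes to its cheapest open site; total = fixed + service.
{A}: #1→A 78, #2→A 108, #3→A 75, #4→A 27, #5→A 132, #6→A 132, #7→A 200. Service 752; fixed 948; total 1700.
{C}: #1→C 78, #2→C 144, #3→C 250, #4→C 54, #5→C 66, #6→C 66, #7→C 200. Service 858; fixed 881; total 1739.
{B}: service 967 + fixed 1025 = 1992
{A, B, C}: #1→B 39, #2→B 48, #3→A 75, #4→A 27, #5→C 66, #6→C 66, #7→B 120. Service 441; fixed 2854; total 3295.
No other subset beats 1700.

Open A only; minimum total cost 1700.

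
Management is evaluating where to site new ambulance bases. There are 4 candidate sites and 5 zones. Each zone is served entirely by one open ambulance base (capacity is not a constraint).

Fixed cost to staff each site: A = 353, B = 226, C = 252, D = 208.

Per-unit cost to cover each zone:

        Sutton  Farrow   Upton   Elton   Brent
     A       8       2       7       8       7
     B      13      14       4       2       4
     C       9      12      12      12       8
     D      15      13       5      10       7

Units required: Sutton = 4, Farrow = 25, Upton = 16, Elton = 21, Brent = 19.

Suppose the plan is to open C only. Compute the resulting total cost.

Total cost: 1184

Each zone is assigned to its cheapest site among the open ones.
{C}: Sutton→C 9·4=36, Farrow→C 12·25=300, Upton→C 12·16=192, Elton→C 12·21=252, Brent→C 8·19=152. Service 932; fixed 252; total 1184.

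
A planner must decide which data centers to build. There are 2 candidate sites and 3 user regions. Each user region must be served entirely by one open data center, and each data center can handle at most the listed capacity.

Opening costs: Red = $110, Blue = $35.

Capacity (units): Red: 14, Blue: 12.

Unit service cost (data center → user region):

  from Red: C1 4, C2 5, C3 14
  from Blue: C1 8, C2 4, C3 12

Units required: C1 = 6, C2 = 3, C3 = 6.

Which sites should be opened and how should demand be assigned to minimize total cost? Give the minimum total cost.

Minimum total cost: 253

Open {Red, Blue}: C1→Red 4·6=24, C2→Blue 4·3=12, C3→Blue 12·6=72.
Loads: Red carries 6/14, Blue carries 9/12. Service 108; fixed 145; total 253.
Next best feasible plan costs 256.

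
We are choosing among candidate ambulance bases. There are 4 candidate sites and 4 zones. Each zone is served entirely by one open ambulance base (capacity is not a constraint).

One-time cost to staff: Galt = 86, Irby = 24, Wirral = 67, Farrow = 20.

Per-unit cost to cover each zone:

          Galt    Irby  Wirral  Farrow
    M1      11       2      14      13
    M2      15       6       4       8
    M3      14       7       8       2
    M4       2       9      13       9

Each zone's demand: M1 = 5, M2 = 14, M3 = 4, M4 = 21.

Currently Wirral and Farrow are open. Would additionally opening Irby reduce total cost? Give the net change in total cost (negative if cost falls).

Yes — net change −31 (cost falls by 31).

Current service cost with {Wirral, Farrow}: 318.
Adding Irby: each zone re-picks its cheapest; new service cost 263, saving 55.
Extra fixed cost: 24. Net change = 24 − 55 = -31.
(Totals: 405 → 374.)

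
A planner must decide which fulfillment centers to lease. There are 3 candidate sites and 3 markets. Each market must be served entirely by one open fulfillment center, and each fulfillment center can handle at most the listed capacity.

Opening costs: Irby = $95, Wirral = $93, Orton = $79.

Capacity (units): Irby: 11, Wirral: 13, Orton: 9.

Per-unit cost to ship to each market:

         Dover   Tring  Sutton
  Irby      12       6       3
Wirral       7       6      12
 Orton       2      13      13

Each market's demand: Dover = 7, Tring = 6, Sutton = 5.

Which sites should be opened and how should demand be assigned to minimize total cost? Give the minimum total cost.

Open {Irby, Orton}: Dover→Orton 2·7=14, Tring→Irby 6·6=36, Sutton→Irby 3·5=15.
Loads: Irby carries 11/11, Orton carries 7/9. Service 65; fixed 174; total 239.
Next best feasible plan costs 282.

Minimum total cost: 239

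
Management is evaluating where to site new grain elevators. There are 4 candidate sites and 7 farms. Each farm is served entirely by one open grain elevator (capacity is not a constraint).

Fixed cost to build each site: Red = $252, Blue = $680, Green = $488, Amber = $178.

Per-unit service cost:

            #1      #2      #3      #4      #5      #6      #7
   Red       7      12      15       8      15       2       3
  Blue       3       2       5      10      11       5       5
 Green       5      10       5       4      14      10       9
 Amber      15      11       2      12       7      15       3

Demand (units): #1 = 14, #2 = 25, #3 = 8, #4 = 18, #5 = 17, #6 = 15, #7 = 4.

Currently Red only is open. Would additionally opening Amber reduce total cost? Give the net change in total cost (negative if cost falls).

Yes — net change −87 (cost falls by 87).

Current service cost with {Red}: 959.
Adding Amber: each farm re-picks its cheapest; new service cost 694, saving 265.
Extra fixed cost: 178. Net change = 178 − 265 = -87.
(Totals: 1211 → 1124.)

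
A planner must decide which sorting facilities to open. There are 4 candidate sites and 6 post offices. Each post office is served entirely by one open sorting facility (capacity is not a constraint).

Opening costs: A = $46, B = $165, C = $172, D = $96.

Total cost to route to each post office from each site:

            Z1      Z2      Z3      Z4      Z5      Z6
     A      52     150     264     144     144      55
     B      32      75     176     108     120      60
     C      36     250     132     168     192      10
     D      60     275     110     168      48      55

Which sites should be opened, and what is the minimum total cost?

Open B and D; minimum total cost 689.

For any fixed open set, each post office goes to its cheapest open site; total = fixed + service.
{B, D}: Z1→B 32, Z2→B 75, Z3→D 110, Z4→B 108, Z5→D 48, Z6→D 55. Service 428; fixed 261; total 689.
{A, D}: service 559 + fixed 142 = 701
{A, B, D}: Z1→B 32, Z2→B 75, Z3→D 110, Z4→B 108, Z5→D 48, Z6→A 55. Service 428; fixed 307; total 735.
{A, B, C, D}: Z1→B 32, Z2→B 75, Z3→D 110, Z4→B 108, Z5→D 48, Z6→C 10. Service 383; fixed 479; total 862.
(All 15 nonempty subsets were checked; B and D is lowest.)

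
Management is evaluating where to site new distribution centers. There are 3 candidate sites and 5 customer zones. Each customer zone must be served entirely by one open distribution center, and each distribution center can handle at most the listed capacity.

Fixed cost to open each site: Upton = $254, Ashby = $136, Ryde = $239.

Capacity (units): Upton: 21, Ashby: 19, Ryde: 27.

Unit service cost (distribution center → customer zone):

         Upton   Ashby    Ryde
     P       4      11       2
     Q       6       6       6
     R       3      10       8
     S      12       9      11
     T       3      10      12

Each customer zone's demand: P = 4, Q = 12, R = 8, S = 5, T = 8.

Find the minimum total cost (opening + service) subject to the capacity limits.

Open {Upton, Ashby}: P→Upton 4·4=16, Q→Ashby 6·12=72, R→Upton 3·8=24, S→Ashby 9·5=45, T→Upton 3·8=24.
Loads: Upton carries 20/21, Ashby carries 17/19. Service 181; fixed 390; total 571.
Next best feasible plan costs 614.

Minimum total cost: 571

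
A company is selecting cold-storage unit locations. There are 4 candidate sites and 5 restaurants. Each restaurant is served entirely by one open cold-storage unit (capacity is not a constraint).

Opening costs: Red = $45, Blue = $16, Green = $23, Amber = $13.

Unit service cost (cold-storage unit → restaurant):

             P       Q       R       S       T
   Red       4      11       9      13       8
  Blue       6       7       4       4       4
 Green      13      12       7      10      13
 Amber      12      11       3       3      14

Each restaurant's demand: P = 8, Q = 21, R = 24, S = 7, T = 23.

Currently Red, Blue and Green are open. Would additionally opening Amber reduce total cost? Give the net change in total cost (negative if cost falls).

Current service cost with {Red, Blue, Green}: 395.
Adding Amber: each restaurant re-picks its cheapest; new service cost 364, saving 31.
Extra fixed cost: 13. Net change = 13 − 31 = -18.
(Totals: 479 → 461.)

Yes — net change −18 (cost falls by 18).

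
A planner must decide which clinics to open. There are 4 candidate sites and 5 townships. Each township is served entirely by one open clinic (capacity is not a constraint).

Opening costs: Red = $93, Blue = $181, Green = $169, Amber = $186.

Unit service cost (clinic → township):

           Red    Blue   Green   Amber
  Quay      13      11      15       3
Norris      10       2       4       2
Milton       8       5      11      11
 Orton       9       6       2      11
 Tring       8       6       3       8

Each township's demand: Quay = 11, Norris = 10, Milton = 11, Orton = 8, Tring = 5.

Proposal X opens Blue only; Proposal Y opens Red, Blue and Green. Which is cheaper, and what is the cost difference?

Proposal X: {Blue}: Quay→Blue 11·11=121, Norris→Blue 2·10=20, Milton→Blue 5·11=55, Orton→Blue 6·8=48, Tring→Blue 6·5=30. Service 274; fixed 181; total 455.
Proposal Y: {Red, Blue, Green}: Quay→Blue 11·11=121, Norris→Blue 2·10=20, Milton→Blue 5·11=55, Orton→Green 2·8=16, Tring→Green 3·5=15. Service 227; fixed 443; total 670.
Difference: |455 − 670| = 215.

Proposal X is cheaper by 215.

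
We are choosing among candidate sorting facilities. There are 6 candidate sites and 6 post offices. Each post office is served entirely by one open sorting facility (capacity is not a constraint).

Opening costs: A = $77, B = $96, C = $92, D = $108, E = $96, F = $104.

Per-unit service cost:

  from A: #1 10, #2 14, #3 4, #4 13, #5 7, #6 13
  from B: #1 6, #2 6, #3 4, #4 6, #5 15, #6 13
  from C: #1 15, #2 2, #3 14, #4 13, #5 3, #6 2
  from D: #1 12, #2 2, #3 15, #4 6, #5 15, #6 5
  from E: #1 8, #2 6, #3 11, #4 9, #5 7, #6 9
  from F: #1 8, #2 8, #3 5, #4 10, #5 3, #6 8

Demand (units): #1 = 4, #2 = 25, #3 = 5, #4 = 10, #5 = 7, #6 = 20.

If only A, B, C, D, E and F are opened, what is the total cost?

Total cost: 788

Each post office is assigned to its cheapest site among the open ones.
{A, B, C, D, E, F}: #1→B 6·4=24, #2→C 2·25=50, #3→A 4·5=20, #4→B 6·10=60, #5→C 3·7=21, #6→C 2·20=40. Service 215; fixed 573; total 788.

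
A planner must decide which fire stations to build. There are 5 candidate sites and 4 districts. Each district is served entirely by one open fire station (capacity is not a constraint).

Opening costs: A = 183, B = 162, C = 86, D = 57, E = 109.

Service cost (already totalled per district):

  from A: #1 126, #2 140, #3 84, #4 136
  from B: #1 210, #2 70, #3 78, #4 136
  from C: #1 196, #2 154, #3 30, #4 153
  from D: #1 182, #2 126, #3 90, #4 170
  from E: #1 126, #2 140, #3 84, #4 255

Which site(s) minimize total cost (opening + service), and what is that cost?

For any fixed open set, each district goes to its cheapest open site; total = fixed + service.
{C}: #1→C 196, #2→C 154, #3→C 30, #4→C 153. Service 533; fixed 86; total 619.
{D}: service 568 + fixed 57 = 625
{C, D}: #1→D 182, #2→D 126, #3→C 30, #4→C 153. Service 491; fixed 143; total 634.
{A, B, C, D, E}: service 362 + fixed 597 = 959
No other subset beats 619.

Open C only; minimum total cost 619.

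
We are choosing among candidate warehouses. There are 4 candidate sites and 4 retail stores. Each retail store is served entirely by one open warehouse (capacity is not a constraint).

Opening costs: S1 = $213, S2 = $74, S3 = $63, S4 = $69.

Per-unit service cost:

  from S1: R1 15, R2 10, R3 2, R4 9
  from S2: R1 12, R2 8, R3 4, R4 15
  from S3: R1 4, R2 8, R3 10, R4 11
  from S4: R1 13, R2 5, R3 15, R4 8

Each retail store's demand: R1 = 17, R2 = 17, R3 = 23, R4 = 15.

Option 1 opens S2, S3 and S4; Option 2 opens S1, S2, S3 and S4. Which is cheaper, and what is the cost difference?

Option 1: {S2, S3, S4}: R1→S3 4·17=68, R2→S4 5·17=85, R3→S2 4·23=92, R4→S4 8·15=120. Service 365; fixed 206; total 571.
Option 2: {S1, S2, S3, S4}: R1→S3 4·17=68, R2→S4 5·17=85, R3→S1 2·23=46, R4→S4 8·15=120. Service 319; fixed 419; total 738.
Difference: |571 − 738| = 167.

Option 1 is cheaper by 167.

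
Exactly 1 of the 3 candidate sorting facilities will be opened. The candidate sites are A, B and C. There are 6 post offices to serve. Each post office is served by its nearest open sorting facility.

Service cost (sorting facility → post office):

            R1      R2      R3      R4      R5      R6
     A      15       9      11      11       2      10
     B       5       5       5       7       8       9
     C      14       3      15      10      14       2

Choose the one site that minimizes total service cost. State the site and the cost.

With exactly 1 open, each post office uses its cheapest among the chosen.
{B}: R1→B 5, R2→B 5, R3→B 5, R4→B 7, R5→B 8, R6→B 9. Service cost 39.
{A}: service cost 58
{C}: service cost 58
Among all 3 size-1 choices, {B} is lowest.

Choose B only; total service cost 39.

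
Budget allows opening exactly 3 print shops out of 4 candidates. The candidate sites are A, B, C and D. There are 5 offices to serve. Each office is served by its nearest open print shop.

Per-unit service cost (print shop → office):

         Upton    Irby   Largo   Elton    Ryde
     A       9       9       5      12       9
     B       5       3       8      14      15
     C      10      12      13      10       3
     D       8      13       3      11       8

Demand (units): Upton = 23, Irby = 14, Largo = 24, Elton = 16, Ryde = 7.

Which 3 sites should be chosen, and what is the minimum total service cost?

Choose B, C and D; total service cost 410.

With exactly 3 open, each office uses its cheapest among the chosen.
{B, C, D}: Upton→B 5·23=115, Irby→B 3·14=42, Largo→D 3·24=72, Elton→C 10·16=160, Ryde→C 3·7=21. Service cost 410.
{A, B, C}: service cost 458
{A, B, D}: service cost 461
Among all 4 size-3 choices, {B, C, D} is lowest.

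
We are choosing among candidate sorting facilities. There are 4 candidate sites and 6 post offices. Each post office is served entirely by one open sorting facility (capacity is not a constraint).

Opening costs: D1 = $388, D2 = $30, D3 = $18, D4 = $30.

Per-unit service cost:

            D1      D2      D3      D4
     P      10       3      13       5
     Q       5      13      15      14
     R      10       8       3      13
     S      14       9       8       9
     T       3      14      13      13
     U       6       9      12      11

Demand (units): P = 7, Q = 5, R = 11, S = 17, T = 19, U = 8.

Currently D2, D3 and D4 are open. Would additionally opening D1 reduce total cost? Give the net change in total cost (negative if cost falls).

Current service cost with {D2, D3, D4}: 574.
Adding D1: each post office re-picks its cheapest; new service cost 320, saving 254.
Extra fixed cost: 388. Net change = 388 − 254 = 134.
(Totals: 652 → 786.)

No — net change +134 (cost rises by 134).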